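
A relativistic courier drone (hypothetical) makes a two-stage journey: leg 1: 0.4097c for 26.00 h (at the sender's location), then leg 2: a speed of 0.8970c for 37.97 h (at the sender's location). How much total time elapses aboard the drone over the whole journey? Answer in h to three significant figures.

τ = 40.5 h

Leg 1: γ = 1/√(1 − 0.4097²) = 1/√0.8321 = 1.096; τ_1 = 26.00/1.096 = 23.72 h.
Leg 2: γ = 1/√(1 − 0.8970²) = 1/√0.1954 = 2.262; τ_2 = 37.97/2.262 = 16.78 h.
Total: 23.72 + 16.78 h.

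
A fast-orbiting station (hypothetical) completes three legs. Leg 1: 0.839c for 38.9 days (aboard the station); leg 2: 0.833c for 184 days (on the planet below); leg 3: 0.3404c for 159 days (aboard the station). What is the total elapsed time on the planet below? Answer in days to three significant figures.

Δt = 425 days

Leg 1: γ = 1/√(1 − 0.839²) = 1/√0.2961 = 1.838; Δt_1 = 1.838 × 38.9 = 71.49 days.
Leg 2: 184 days is already measured on the planet below.
Leg 3: γ = 1/√(1 − 0.3404²) = 1/√0.8841 = 1.064; Δt_3 = 1.064 × 159 = 169.1 days.
Total: 71.49 + 184.0 + 169.1 days.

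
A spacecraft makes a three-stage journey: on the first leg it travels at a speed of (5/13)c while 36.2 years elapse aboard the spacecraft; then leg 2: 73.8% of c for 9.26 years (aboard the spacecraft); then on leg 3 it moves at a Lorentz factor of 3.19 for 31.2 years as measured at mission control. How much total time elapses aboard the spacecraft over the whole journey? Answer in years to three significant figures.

Leg 1: 36.2 years is already measured aboard the spacecraft.
Leg 2: 9.26 years is already measured aboard the spacecraft.
Leg 3: γ = 3.19; τ_3 = 31.2/3.190 = 9.781 years.
Total: 36.20 + 9.260 + 9.781 years.

τ = 55.2 years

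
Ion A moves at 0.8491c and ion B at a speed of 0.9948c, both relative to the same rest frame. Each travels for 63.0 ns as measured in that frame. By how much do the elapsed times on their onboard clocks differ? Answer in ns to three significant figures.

|τ_A − τ_B| = 26.9 ns

A: γ = 1/√(1 − 0.8491²) = 1/√0.2790 = 1.893; τ_A = 63.0/1.893 = 33.28 ns.
B: γ = 1/√(1 − 0.9948²) = 1/√0.01037 = 9.819; τ_B = 63.0/9.819 = 6.416 ns.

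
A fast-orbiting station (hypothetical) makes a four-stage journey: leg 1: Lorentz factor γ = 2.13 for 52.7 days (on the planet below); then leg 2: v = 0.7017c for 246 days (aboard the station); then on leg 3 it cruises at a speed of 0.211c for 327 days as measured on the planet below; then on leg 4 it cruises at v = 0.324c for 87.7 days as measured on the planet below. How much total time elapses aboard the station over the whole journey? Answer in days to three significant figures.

τ = 673 days

Leg 1: γ = 2.13; τ_1 = 52.7/2.130 = 24.74 days.
Leg 2: 246 days is already measured aboard the station.
Leg 3: γ = 1/√(1 − 0.211²) = 1/√0.9555 = 1.023; τ_3 = 327/1.023 = 319.6 days.
Leg 4: γ = 1/√(1 − 0.324²) = 1/√0.8950 = 1.057; τ_4 = 87.7/1.057 = 82.97 days.
Total: 24.74 + 246.0 + 319.6 + 82.97 days.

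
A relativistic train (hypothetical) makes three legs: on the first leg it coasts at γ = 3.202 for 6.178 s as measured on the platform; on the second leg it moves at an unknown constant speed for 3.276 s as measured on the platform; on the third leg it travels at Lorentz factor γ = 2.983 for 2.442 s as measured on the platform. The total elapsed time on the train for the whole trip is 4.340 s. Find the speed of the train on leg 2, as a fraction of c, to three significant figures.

Leg 1: γ = 3.202; τ_1 = 6.178/3.202 = 1.929 s.
Leg 2: speed unknown; τ_2 = 3.276/γ_2.
Leg 3: γ = 2.983; τ_3 = 2.442/2.983 = 0.8186 s.
Total proper time: 1.929 + τ_2 + 0.8186 = 4.340, so τ_2 = 4.340 − 2.748 = 1.592 s.
γ_2 = 3.276/1.592 = 2.058; β = √(1 − 1/γ²) = √0.7639.

β = 0.874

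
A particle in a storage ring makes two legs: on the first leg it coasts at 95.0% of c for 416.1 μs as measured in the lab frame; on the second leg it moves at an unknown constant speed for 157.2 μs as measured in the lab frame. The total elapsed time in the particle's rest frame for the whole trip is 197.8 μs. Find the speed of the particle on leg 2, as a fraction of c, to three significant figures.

β = 0.902

Leg 1: β = 0.950; γ = 1/√(1 − 0.950²) = 1/√0.09750 = 3.203; τ_1 = 416.1/3.203 = 129.9 μs.
Leg 2: speed unknown; τ_2 = 157.2/γ_2.
Total proper time: 129.9 + τ_2 = 197.8, so τ_2 = 197.8 − 129.9 = 67.87 μs.
γ_2 = 157.2/67.87 = 2.316; β = √(1 − 1/γ²) = √0.8136.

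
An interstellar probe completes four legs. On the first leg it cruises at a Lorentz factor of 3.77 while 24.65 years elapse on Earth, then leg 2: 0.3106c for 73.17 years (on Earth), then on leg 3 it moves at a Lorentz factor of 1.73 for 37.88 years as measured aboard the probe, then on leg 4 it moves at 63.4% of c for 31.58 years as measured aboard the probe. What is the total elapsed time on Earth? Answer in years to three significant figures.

Leg 1: 24.65 years is already measured on Earth.
Leg 2: 73.17 years is already measured on Earth.
Leg 3: γ = 1.73; Δt_3 = 1.730 × 37.88 = 65.53 years.
Leg 4: β = 0.634; γ = 1/√(1 − 0.634²) = 1/√0.5980 = 1.293; Δt_4 = 1.293 × 31.58 = 40.84 years.
Total: 24.65 + 73.17 + 65.53 + 40.84 years.

Δt = 204 years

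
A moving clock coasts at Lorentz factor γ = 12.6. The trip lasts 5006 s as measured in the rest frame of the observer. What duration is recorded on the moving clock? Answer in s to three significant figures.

γ = 12.6
The interval measured in the rest frame of the observer is the dilated one; the clock on the moving clock measures the proper time τ = Δt/γ = 5006/12.60 s.

τ = 397 s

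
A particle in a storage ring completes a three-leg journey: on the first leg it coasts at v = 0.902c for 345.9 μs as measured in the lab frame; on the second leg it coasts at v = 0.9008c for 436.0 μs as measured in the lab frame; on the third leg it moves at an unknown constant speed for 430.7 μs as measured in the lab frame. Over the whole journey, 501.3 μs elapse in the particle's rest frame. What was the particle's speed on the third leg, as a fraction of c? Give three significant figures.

β = 0.926

Leg 1: γ = 1/√(1 − 0.902²) = 1/√0.1864 = 2.316; τ_1 = 345.9/2.316 = 149.3 μs.
Leg 2: γ = 1/√(1 − 0.9008²) = 1/√0.1886 = 2.303; τ_2 = 436.0/2.303 = 189.3 μs.
Leg 3: speed unknown; τ_3 = 430.7/γ_3.
Total proper time: 149.3 + 189.3 + τ_3 = 501.3, so τ_3 = 501.3 − 338.7 = 162.6 μs.
γ_3 = 430.7/162.6 = 2.648; β = √(1 − 1/γ²) = √0.8574.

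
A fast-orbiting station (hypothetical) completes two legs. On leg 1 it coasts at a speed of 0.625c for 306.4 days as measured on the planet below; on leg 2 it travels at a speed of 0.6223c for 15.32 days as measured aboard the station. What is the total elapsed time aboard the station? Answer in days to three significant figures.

τ = 255 days

Leg 1: γ = 1/√(1 − 0.625²) = 1/√0.6094 = 1.281; τ_1 = 306.4/1.281 = 239.2 days.
Leg 2: 15.32 days is already measured aboard the station.
Total: 239.2 + 15.32 days.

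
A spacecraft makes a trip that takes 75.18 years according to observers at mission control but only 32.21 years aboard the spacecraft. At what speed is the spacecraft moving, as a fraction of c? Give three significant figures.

β = 0.904

The proper time is measured aboard the spacecraft (both events occur at the spacecraft's location); Δt is measured at mission control. γ = Δt/τ = 75.18/32.21 = 2.334.
β = √(1 − 1/γ²) = √(1 − 0.1836) = √0.8164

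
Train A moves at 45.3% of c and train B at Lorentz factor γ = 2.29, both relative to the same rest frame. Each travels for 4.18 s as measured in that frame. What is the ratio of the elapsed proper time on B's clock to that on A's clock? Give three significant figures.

A: β = 0.453; γ = 1/√(1 − 0.453²) = 1/√0.7948 = 1.122. B: γ = 2.29.
τ_A/τ_B = γ_B/γ_A = 2.290/1.122 = 2.042, so τ_B/τ_A = 0.4898.

τ_B/τ_A = 0.490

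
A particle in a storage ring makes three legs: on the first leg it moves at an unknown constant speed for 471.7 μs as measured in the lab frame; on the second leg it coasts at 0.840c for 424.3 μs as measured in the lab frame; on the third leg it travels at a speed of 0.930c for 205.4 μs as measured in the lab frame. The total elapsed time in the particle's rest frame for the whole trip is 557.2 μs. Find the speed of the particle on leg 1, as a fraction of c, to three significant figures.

Leg 1: speed unknown; τ_1 = 471.7/γ_1.
Leg 2: γ = 1/√(1 − 0.840²) = 1/√0.2944 = 1.843; τ_2 = 424.3/1.843 = 230.2 μs.
Leg 3: γ = 1/√(1 − 0.930²) = 1/√0.1351 = 2.721; τ_3 = 205.4/2.721 = 75.50 μs.
Total proper time: τ_1 + 230.2 + 75.50 = 557.2, so τ_1 = 557.2 − 305.7 = 251.5 μs.
γ_1 = 471.7/251.5 = 1.876; β = √(1 − 1/γ²) = √0.7158.

β = 0.846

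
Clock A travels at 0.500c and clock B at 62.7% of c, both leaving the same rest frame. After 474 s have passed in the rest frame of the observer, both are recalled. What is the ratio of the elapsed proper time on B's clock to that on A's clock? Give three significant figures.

τ_B/τ_A = 0.900

A: γ = 1/√(1 − 0.500²) = 1/√0.7500 = 1.155. B: β = 0.627; γ = 1/√(1 − 0.627²) = 1/√0.6069 = 1.284.
τ_A/τ_B = γ_B/γ_A = 1.284/1.155 = 1.112, so τ_B/τ_A = 0.8995.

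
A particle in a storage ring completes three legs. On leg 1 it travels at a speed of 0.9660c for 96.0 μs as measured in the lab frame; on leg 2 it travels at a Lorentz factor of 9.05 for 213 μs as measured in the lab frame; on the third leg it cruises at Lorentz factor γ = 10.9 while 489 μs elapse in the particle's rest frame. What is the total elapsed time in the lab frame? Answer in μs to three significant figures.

Leg 1: 96.0 μs is already measured in the lab frame.
Leg 2: 213 μs is already measured in the lab frame.
Leg 3: γ = 10.9; Δt_3 = 10.90 × 489 = 5330 μs.
Total: 96.00 + 213.0 + 5330 μs.

Δt = 5640 μs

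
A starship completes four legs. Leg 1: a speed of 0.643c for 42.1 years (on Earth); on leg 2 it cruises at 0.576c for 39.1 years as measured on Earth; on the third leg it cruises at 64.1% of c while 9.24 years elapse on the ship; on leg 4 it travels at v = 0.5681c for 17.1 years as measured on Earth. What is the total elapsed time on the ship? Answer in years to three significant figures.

Leg 1: γ = 1/√(1 − 0.643²) = 1/√0.5866 = 1.306; τ_1 = 42.1/1.306 = 32.24 years.
Leg 2: γ = 1/√(1 − 0.576²) = 1/√0.6682 = 1.223; τ_2 = 39.1/1.223 = 31.96 years.
Leg 3: 9.24 years is already measured on the ship.
Leg 4: γ = 1/√(1 − 0.5681²) = 1/√0.6773 = 1.215; τ_4 = 17.1/1.215 = 14.07 years.
Total: 32.24 + 31.96 + 9.240 + 14.07 years.

τ = 87.5 years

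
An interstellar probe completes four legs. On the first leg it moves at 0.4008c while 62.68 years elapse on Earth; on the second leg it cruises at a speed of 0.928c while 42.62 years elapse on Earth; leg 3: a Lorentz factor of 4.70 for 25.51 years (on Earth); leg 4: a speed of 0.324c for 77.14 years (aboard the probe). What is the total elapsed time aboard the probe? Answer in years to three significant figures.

Leg 1: γ = 1/√(1 − 0.4008²) = 1/√0.8394 = 1.092; τ_1 = 62.68/1.092 = 57.43 years.
Leg 2: γ = 1/√(1 − 0.928²) = 1/√0.1388 = 2.684; τ_2 = 42.62/2.684 = 15.88 years.
Leg 3: γ = 4.70; τ_3 = 25.51/4.700 = 5.428 years.
Leg 4: 77.14 years is already measured aboard the probe.
Total: 57.43 + 15.88 + 5.428 + 77.14 years.

τ = 156 years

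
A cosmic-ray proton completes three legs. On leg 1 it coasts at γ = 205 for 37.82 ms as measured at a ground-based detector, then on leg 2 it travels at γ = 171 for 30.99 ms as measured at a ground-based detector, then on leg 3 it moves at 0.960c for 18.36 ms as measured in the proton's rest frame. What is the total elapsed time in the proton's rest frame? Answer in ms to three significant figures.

τ = 18.7 ms

Leg 1: γ = 205; τ_1 = 37.82/205.0 = 0.1845 ms.
Leg 2: γ = 171; τ_2 = 30.99/171.0 = 0.1812 ms.
Leg 3: 18.36 ms is already measured in the proton's rest frame.
Total: 0.1845 + 0.1812 + 18.36 ms.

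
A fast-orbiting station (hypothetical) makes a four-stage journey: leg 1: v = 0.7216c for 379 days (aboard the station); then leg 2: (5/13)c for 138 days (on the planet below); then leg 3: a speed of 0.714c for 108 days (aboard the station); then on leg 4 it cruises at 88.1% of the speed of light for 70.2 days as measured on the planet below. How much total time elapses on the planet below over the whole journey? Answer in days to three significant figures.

Leg 1: γ = 1/√(1 − 0.7216²) = 1/√0.4793 = 1.444; Δt_1 = 1.444 × 379 = 547.4 days.
Leg 2: 138 days is already measured on the planet below.
Leg 3: γ = 1/√(1 − 0.714²) = 1/√0.4902 = 1.428; Δt_3 = 1.428 × 108 = 154.3 days.
Leg 4: 70.2 days is already measured on the planet below.
Total: 547.4 + 138.0 + 154.3 + 70.20 days.

Δt = 910 days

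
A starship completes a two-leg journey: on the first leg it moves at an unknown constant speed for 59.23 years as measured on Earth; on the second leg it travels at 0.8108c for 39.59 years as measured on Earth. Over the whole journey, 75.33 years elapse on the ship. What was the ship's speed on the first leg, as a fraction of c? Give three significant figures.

Leg 1: speed unknown; τ_1 = 59.23/γ_1.
Leg 2: γ = 1/√(1 − 0.8108²) = 1/√0.3426 = 1.708; τ_2 = 39.59/1.708 = 23.17 years.
Total proper time: τ_1 + 23.17 = 75.33, so τ_1 = 75.33 − 23.17 = 52.16 years.
γ_1 = 59.23/52.16 = 1.136; β = √(1 − 1/γ²) = √0.2246.

β = 0.474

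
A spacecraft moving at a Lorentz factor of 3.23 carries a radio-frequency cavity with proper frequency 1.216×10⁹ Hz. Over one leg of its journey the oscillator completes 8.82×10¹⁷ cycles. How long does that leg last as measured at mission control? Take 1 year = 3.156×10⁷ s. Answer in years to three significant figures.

γ = 3.23
Proper time for N cycles: τ = N/f = 8.82×10¹⁷/(1.216×10⁹) = 7.253×10⁸ s = 22.98 years.
Lab-frame duration Δt = γτ = 3.230 × 22.98 = 74.23 years.

Δt = 74.2 years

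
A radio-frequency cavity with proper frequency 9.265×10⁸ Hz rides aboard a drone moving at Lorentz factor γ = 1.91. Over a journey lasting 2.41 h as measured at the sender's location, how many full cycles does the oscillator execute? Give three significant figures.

γ = 1.91
The oscillator's own cycle count is N = f × τ where τ is the proper time aboard the drone. τ = Δt/γ = 2.41/1.910 = 1.262 h = 4.542×10³ s.
N = 9.265×10⁸ × 4.542×10³ = 4.209×10¹².

N = 4.21×10¹²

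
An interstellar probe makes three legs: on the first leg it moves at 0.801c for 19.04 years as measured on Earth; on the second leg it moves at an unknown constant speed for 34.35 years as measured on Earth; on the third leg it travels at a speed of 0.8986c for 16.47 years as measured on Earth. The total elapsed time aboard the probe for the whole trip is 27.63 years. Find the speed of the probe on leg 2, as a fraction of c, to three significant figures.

Leg 1: γ = 1/√(1 − 0.801²) = 1/√0.3584 = 1.670; τ_1 = 19.04/1.670 = 11.40 years.
Leg 2: speed unknown; τ_2 = 34.35/γ_2.
Leg 3: γ = 1/√(1 − 0.8986²) = 1/√0.1925 = 2.279; τ_3 = 16.47/2.279 = 7.227 years.
Total proper time: 11.40 + τ_2 + 7.227 = 27.63, so τ_2 = 27.63 − 18.63 = 9.005 years.
γ_2 = 34.35/9.005 = 3.815; β = √(1 − 1/γ²) = √0.9313.

β = 0.965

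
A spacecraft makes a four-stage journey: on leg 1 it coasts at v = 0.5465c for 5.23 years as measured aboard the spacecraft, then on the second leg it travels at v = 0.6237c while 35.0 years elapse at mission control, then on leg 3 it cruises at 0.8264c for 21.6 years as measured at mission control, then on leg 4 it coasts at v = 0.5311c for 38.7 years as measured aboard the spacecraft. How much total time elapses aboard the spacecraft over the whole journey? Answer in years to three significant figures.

Leg 1: 5.23 years is already measured aboard the spacecraft.
Leg 2: γ = 1/√(1 − 0.6237²) = 1/√0.6110 = 1.279; τ_2 = 35.0/1.279 = 27.36 years.
Leg 3: γ = 1/√(1 − 0.8264²) = 1/√0.3171 = 1.776; τ_3 = 21.6/1.776 = 12.16 years.
Leg 4: 38.7 years is already measured aboard the spacecraft.
Total: 5.230 + 27.36 + 12.16 + 38.70 years.

τ = 83.5 years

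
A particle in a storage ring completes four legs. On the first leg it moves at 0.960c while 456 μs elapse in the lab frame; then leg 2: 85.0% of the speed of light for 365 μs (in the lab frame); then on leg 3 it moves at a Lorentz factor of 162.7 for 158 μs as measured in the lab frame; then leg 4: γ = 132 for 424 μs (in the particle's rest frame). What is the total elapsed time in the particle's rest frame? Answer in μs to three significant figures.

Leg 1: γ = 1/√(1 − 0.960²) = 25/7 ≈ 3.571; τ_1 = 456/3.571 = 127.7 μs.
Leg 2: β = 0.850; γ = 1/√(1 − 0.850²) = 1/√0.2775 = 1.898; τ_2 = 365/1.898 = 192.3 μs.
Leg 3: γ = 162.7; τ_3 = 158/162.7 = 0.9711 μs.
Leg 4: 424 μs is already measured in the particle's rest frame.
Total: 127.7 + 192.3 + 0.9711 + 424.0 μs.

τ = 745 μs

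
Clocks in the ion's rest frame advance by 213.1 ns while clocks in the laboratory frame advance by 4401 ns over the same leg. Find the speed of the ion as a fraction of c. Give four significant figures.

The proper time is measured in the ion's rest frame (both events occur at the ion's location); Δt is measured in the laboratory frame. γ = Δt/τ = 4401/213.1 = 20.65.
β = √(1 − 1/γ²) = √(1 − 0.002345) = √0.9977

v = 0.9988c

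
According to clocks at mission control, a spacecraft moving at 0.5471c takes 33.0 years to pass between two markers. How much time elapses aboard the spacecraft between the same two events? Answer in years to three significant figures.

γ = 1/√(1 − 0.5471²) = 1/√0.7007 = 1.195
The interval measured at mission control is the dilated one; the clock aboard the spacecraft measures the proper time τ = Δt/γ = 33.0/1.195 years.

τ = 27.6 years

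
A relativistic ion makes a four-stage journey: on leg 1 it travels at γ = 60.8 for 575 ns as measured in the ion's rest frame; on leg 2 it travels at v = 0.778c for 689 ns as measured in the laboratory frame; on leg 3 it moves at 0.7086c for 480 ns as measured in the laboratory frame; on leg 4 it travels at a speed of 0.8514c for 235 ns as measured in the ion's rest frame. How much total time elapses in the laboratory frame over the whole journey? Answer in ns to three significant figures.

Δt = 3.66×10⁴ ns

Leg 1: γ = 60.8; Δt_1 = 60.80 × 575 = 3.496×10⁴ ns.
Leg 2: 689 ns is already measured in the laboratory frame.
Leg 3: 480 ns is already measured in the laboratory frame.
Leg 4: γ = 1/√(1 − 0.8514²) = 1/√0.2751 = 1.907; Δt_4 = 1.907 × 235 = 448.0 ns.
Total: 3.496×10⁴ + 689.0 + 480.0 + 448.0 ns.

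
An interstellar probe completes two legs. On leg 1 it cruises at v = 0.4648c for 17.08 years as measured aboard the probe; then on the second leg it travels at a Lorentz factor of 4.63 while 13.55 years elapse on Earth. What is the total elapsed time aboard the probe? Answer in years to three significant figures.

τ = 20.0 years

Leg 1: 17.08 years is already measured aboard the probe.
Leg 2: γ = 4.63; τ_2 = 13.55/4.630 = 2.927 years.
Total: 17.08 + 2.927 years.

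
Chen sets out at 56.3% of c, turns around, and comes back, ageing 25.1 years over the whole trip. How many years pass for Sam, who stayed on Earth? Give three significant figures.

β = 0.563; γ = 1/√(1 − 0.563²) = 1/√0.6830 = 1.210
Earth-frame duration is the dilated interval: Δt = γτ = 1.210 × 25.1 years.

Δt = 30.4 years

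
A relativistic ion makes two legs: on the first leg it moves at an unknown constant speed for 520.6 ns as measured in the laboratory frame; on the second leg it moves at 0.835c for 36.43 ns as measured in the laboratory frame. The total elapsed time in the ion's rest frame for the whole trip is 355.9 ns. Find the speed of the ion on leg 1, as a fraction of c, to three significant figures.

β = 0.764

Leg 1: speed unknown; τ_1 = 520.6/γ_1.
Leg 2: γ = 1/√(1 − 0.835²) = 1/√0.3028 = 1.817; τ_2 = 36.43/1.817 = 20.05 ns.
Total proper time: τ_1 + 20.05 = 355.9, so τ_1 = 355.9 − 20.05 = 335.9 ns.
γ_1 = 520.6/335.9 = 1.550; β = √(1 − 1/γ²) = √0.5838.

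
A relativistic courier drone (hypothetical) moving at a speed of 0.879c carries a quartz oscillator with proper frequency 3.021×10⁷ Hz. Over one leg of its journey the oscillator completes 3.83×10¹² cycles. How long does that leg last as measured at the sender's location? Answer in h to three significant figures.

Δt = 73.9 h

γ = 1/√(1 − 0.879²) = 1/√0.2274 = 2.097
Proper time for N cycles: τ = N/f = 3.83×10¹²/(3.021×10⁷) = 1.268×10⁵ s = 35.22 h.
Lab-frame duration Δt = γτ = 2.097 × 35.22 = 73.86 h.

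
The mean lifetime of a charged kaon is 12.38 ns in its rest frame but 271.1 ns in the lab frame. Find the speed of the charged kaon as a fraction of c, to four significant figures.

γ = Δt/τ₀ = 271.1/12.38 = 21.90
β = √(1 − 1/γ²) = √(1 − 0.002085) = √0.9979

v = 0.9990c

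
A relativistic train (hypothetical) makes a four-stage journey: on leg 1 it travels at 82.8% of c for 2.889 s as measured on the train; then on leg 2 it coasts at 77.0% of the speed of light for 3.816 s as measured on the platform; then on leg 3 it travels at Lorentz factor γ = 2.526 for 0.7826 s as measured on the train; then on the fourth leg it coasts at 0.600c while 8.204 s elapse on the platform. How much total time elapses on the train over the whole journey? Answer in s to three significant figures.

Leg 1: 2.889 s is already measured on the train.
Leg 2: β = 0.770; γ = 1/√(1 − 0.770²) = 1/√0.4071 = 1.567; τ_2 = 3.816/1.567 = 2.435 s.
Leg 3: 0.7826 s is already measured on the train.
Leg 4: γ = 1/√(1 − 0.600²) = 5/4 = 1.250; τ_4 = 8.204/1.250 = 6.563 s.
Total: 2.889 + 2.435 + 0.7826 + 6.563 s.

τ = 12.7 s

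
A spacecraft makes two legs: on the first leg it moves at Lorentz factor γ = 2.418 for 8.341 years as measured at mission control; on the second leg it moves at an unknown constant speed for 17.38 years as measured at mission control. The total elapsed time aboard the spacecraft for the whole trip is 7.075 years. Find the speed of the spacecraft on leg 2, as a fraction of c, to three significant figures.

β = 0.978

Leg 1: γ = 2.418; τ_1 = 8.341/2.418 = 3.450 years.
Leg 2: speed unknown; τ_2 = 17.38/γ_2.
Total proper time: 3.450 + τ_2 = 7.075, so τ_2 = 7.075 − 3.450 = 3.625 years.
γ_2 = 17.38/3.625 = 4.794; β = √(1 − 1/γ²) = √0.9565.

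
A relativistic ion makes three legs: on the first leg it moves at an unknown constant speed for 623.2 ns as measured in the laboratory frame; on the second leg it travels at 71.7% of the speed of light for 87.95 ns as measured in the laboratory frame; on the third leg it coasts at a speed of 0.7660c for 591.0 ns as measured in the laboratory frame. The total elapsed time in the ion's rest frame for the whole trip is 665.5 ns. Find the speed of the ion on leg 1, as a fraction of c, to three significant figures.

β = 0.933

Leg 1: speed unknown; τ_1 = 623.2/γ_1.
Leg 2: β = 0.717; γ = 1/√(1 − 0.717²) = 1/√0.4859 = 1.435; τ_2 = 87.95/1.435 = 61.31 ns.
Leg 3: γ = 1/√(1 − 0.7660²) = 1/√0.4132 = 1.556; τ_3 = 591.0/1.556 = 379.9 ns.
Total proper time: τ_1 + 61.31 + 379.9 = 665.5, so τ_1 = 665.5 − 441.2 = 224.3 ns.
γ_1 = 623.2/224.3 = 2.779; β = √(1 − 1/γ²) = √0.8705.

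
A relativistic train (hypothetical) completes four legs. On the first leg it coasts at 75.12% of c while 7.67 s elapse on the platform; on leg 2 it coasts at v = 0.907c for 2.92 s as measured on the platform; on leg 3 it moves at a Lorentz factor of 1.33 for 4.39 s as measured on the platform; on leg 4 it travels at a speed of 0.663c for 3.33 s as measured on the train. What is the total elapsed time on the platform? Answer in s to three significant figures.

Leg 1: 7.67 s is already measured on the platform.
Leg 2: 2.92 s is already measured on the platform.
Leg 3: 4.39 s is already measured on the platform.
Leg 4: γ = 1/√(1 − 0.663²) = 1/√0.5604 = 1.336; Δt_4 = 1.336 × 3.33 = 4.448 s.
Total: 7.670 + 2.920 + 4.390 + 4.448 s.

Δt = 19.4 s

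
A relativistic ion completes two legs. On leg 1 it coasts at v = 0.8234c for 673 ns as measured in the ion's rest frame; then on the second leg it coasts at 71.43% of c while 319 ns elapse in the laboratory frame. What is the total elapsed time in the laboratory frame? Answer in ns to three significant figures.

Leg 1: γ = 1/√(1 − 0.8234²) = 1/√0.3220 = 1.762; Δt_1 = 1.762 × 673 = 1186 ns.
Leg 2: 319 ns is already measured in the laboratory frame.
Total: 1186 + 319.0 ns.

Δt = 1500 ns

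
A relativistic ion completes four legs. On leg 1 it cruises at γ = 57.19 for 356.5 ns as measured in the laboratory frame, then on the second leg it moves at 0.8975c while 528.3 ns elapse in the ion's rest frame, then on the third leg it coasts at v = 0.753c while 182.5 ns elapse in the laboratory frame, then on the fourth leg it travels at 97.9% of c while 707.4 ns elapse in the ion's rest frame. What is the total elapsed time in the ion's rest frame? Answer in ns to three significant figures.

τ = 1360 ns

Leg 1: γ = 57.19; τ_1 = 356.5/57.19 = 6.234 ns.
Leg 2: 528.3 ns is already measured in the ion's rest frame.
Leg 3: γ = 1/√(1 − 0.753²) = 1/√0.4330 = 1.520; τ_3 = 182.5/1.520 = 120.1 ns.
Leg 4: 707.4 ns is already measured in the ion's rest frame.
Total: 6.234 + 528.3 + 120.1 + 707.4 ns.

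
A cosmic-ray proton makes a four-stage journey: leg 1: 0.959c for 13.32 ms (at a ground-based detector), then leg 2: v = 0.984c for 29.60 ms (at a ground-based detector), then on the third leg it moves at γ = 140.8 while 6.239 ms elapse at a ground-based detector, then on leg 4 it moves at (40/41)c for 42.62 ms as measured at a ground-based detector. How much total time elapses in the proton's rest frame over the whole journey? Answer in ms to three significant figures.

τ = 18.4 ms

Leg 1: γ = 1/√(1 − 0.959²) = 1/√0.08032 = 3.529; τ_1 = 13.32/3.529 = 3.775 ms.
Leg 2: γ = 1/√(1 − 0.984²) = 1/√0.03174 = 5.613; τ_2 = 29.60/5.613 = 5.274 ms.
Leg 3: γ = 140.8; τ_3 = 6.239/140.8 = 0.04431 ms.
Leg 4: γ = 1/√(1 − (40/41)²) = 41/9 ≈ 4.556; τ_4 = 42.62/4.556 = 9.356 ms.
Total: 3.775 + 5.274 + 0.04431 + 9.356 ms.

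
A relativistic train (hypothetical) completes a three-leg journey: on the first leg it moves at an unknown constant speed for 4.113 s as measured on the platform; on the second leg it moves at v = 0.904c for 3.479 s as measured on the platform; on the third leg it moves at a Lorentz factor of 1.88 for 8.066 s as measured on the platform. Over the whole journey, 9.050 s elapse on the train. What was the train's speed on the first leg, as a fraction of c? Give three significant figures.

Leg 1: speed unknown; τ_1 = 4.113/γ_1.
Leg 2: γ = 1/√(1 − 0.904²) = 1/√0.1828 = 2.339; τ_2 = 3.479/2.339 = 1.487 s.
Leg 3: γ = 1.88; τ_3 = 8.066/1.880 = 4.290 s.
Total proper time: τ_1 + 1.487 + 4.290 = 9.050, so τ_1 = 9.050 − 5.778 = 3.272 s.
γ_1 = 4.113/3.272 = 1.257; β = √(1 − 1/γ²) = √0.3671.

β = 0.606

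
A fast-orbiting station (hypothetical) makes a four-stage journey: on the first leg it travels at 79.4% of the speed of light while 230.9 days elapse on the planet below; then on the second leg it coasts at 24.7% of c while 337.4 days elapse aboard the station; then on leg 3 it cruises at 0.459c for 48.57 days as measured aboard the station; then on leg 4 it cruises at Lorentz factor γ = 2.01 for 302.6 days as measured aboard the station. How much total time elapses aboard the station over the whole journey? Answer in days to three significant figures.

Leg 1: β = 0.794; γ = 1/√(1 − 0.794²) = 1/√0.3696 = 1.645; τ_1 = 230.9/1.645 = 140.4 days.
Leg 2: 337.4 days is already measured aboard the station.
Leg 3: 48.57 days is already measured aboard the station.
Leg 4: 302.6 days is already measured aboard the station.
Total: 140.4 + 337.4 + 48.57 + 302.6 days.

τ = 829 days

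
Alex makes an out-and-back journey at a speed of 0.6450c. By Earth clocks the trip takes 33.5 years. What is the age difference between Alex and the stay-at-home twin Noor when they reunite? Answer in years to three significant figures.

γ = 1/√(1 − 0.6450²) = 1/√0.5840 = 1.309
Alex's elapsed proper time: τ = 33.5/1.309 = 25.60 years.
Age gap = Δt − τ = 33.5 − 25.60 years.

Δt − τ = 7.90 years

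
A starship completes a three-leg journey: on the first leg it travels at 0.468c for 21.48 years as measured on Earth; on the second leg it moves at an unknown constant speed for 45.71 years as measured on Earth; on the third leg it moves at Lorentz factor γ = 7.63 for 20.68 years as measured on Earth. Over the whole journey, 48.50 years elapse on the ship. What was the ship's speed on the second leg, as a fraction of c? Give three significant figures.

β = 0.810

Leg 1: γ = 1/√(1 − 0.468²) = 1/√0.7810 = 1.132; τ_1 = 21.48/1.132 = 18.98 years.
Leg 2: speed unknown; τ_2 = 45.71/γ_2.
Leg 3: γ = 7.63; τ_3 = 20.68/7.630 = 2.710 years.
Total proper time: 18.98 + τ_2 + 2.710 = 48.50, so τ_2 = 48.50 − 21.69 = 26.81 years.
γ_2 = 45.71/26.81 = 1.705; β = √(1 − 1/γ²) = √0.6561.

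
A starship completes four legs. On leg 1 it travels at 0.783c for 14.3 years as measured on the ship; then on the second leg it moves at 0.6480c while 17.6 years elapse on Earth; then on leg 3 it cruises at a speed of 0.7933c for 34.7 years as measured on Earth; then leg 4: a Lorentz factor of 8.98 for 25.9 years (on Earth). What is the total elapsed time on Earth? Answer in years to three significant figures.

Leg 1: γ = 1/√(1 − 0.783²) = 1/√0.3869 = 1.608; Δt_1 = 1.608 × 14.3 = 22.99 years.
Leg 2: 17.6 years is already measured on Earth.
Leg 3: 34.7 years is already measured on Earth.
Leg 4: 25.9 years is already measured on Earth.
Total: 22.99 + 17.60 + 34.70 + 25.90 years.

Δt = 101 years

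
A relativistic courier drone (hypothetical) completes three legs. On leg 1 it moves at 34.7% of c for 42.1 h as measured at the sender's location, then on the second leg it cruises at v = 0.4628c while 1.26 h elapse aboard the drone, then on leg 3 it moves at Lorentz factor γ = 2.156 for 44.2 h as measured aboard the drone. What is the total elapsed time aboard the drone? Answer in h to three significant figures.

τ = 84.9 h

Leg 1: β = 0.347; γ = 1/√(1 − 0.347²) = 1/√0.8796 = 1.066; τ_1 = 42.1/1.066 = 39.48 h.
Leg 2: 1.26 h is already measured aboard the drone.
Leg 3: 44.2 h is already measured aboard the drone.
Total: 39.48 + 1.260 + 44.20 h.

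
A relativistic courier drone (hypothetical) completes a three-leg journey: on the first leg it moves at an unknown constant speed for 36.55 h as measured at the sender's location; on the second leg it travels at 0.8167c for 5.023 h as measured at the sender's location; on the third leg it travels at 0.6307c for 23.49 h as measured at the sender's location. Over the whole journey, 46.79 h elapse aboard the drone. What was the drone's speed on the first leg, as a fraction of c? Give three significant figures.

β = 0.712

Leg 1: speed unknown; τ_1 = 36.55/γ_1.
Leg 2: γ = 1/√(1 − 0.8167²) = 1/√0.3330 = 1.733; τ_2 = 5.023/1.733 = 2.899 h.
Leg 3: γ = 1/√(1 − 0.6307²) = 1/√0.6022 = 1.289; τ_3 = 23.49/1.289 = 18.23 h.
Total proper time: τ_1 + 2.899 + 18.23 = 46.79, so τ_1 = 46.79 − 21.13 = 25.66 h.
γ_1 = 36.55/25.66 = 1.424; β = √(1 − 1/γ²) = √0.5070.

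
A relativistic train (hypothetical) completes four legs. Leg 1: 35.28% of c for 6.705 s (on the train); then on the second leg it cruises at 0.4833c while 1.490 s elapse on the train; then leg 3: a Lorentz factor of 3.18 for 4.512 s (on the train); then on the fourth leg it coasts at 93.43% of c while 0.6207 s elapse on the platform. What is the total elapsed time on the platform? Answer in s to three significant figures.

Δt = 23.8 s

Leg 1: β = 0.3528; γ = 1/√(1 − 0.3528²) = 1/√0.8755 = 1.069; Δt_1 = 1.069 × 6.705 = 7.166 s.
Leg 2: γ = 1/√(1 − 0.4833²) = 1/√0.7664 = 1.142; Δt_2 = 1.142 × 1.490 = 1.702 s.
Leg 3: γ = 3.18; Δt_3 = 3.180 × 4.512 = 14.35 s.
Leg 4: 0.6207 s is already measured on the platform.
Total: 7.166 + 1.702 + 14.35 + 0.6207 s.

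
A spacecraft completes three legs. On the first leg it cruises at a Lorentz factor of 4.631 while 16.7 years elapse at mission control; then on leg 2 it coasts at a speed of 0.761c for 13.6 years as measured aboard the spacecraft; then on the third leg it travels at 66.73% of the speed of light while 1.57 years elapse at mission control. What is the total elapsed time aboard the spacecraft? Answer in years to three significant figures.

Leg 1: γ = 4.631; τ_1 = 16.7/4.631 = 3.606 years.
Leg 2: 13.6 years is already measured aboard the spacecraft.
Leg 3: β = 0.6673; γ = 1/√(1 − 0.6673²) = 1/√0.5547 = 1.343; τ_3 = 1.57/1.343 = 1.169 years.
Total: 3.606 + 13.60 + 1.169 years.

τ = 18.4 years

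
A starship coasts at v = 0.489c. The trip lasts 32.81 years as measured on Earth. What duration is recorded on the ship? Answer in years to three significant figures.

γ = 1/√(1 − 0.489²) = 1/√0.7609 = 1.146
The interval measured on Earth is the dilated one; the clock on the ship measures the proper time τ = Δt/γ = 32.81/1.146 years.

τ = 28.6 years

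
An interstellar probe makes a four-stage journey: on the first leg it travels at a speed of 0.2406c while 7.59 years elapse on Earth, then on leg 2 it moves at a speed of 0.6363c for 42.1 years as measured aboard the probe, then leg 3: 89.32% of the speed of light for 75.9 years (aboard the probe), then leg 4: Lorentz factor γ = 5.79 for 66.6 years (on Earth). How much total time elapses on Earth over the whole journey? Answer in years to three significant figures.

Δt = 298 years

Leg 1: 7.59 years is already measured on Earth.
Leg 2: γ = 1/√(1 − 0.6363²) = 1/√0.5951 = 1.296; Δt_2 = 1.296 × 42.1 = 54.57 years.
Leg 3: β = 0.8932; γ = 1/√(1 − 0.8932²) = 1/√0.2022 = 2.224; Δt_3 = 2.224 × 75.9 = 168.8 years.
Leg 4: 66.6 years is already measured on Earth.
Total: 7.590 + 54.57 + 168.8 + 66.60 years.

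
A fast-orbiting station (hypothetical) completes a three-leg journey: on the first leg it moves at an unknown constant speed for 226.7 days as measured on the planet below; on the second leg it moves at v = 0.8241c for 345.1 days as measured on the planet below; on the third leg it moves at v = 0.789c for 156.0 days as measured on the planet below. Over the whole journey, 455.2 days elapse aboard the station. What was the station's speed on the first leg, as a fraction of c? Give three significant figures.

Leg 1: speed unknown; τ_1 = 226.7/γ_1.
Leg 2: γ = 1/√(1 − 0.8241²) = 1/√0.3209 = 1.765; τ_2 = 345.1/1.765 = 195.5 days.
Leg 3: γ = 1/√(1 − 0.789²) = 1/√0.3775 = 1.628; τ_3 = 156.0/1.628 = 95.85 days.
Total proper time: τ_1 + 195.5 + 95.85 = 455.2, so τ_1 = 455.2 − 291.3 = 163.9 days.
γ_1 = 226.7/163.9 = 1.383; β = √(1 − 1/γ²) = √0.4775.

β = 0.691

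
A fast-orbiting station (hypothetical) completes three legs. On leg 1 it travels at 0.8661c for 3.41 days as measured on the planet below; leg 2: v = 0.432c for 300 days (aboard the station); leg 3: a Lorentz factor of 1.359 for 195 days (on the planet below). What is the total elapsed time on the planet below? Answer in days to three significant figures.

Δt = 531 days

Leg 1: 3.41 days is already measured on the planet below.
Leg 2: γ = 1/√(1 − 0.432²) = 1/√0.8134 = 1.109; Δt_2 = 1.109 × 300 = 332.6 days.
Leg 3: 195 days is already measured on the planet below.
Total: 3.410 + 332.6 + 195.0 days.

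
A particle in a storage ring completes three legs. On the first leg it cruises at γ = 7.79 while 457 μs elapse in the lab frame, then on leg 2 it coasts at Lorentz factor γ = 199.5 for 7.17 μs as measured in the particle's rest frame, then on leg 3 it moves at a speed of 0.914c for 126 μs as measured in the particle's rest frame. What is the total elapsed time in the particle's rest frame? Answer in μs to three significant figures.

Leg 1: γ = 7.79; τ_1 = 457/7.790 = 58.66 μs.
Leg 2: 7.17 μs is already measured in the particle's rest frame.
Leg 3: 126 μs is already measured in the particle's rest frame.
Total: 58.66 + 7.170 + 126.0 μs.

τ = 192 μs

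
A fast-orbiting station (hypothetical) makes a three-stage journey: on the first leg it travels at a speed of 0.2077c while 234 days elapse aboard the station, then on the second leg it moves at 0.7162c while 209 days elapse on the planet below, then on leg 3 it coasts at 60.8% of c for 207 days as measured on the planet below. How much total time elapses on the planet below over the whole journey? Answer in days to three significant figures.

Leg 1: γ = 1/√(1 − 0.2077²) = 1/√0.9569 = 1.022; Δt_1 = 1.022 × 234 = 239.2 days.
Leg 2: 209 days is already measured on the planet below.
Leg 3: 207 days is already measured on the planet below.
Total: 239.2 + 209.0 + 207.0 days.

Δt = 655 days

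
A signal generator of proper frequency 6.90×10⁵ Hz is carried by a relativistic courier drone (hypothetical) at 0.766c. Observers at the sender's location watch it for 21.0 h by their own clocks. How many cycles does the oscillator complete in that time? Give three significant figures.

N = 3.35×10¹⁰

γ = 1/√(1 − 0.766²) = 1/√0.4132 = 1.556
During 21.0 h of lab time, the oscillator's proper time advances by τ = Δt/γ = 21.0/1.556 = 13.50 h = 4.860×10⁴ s.
N = f × τ = 6.90×10⁵ × 4.860×10⁴ = 3.353×10¹⁰.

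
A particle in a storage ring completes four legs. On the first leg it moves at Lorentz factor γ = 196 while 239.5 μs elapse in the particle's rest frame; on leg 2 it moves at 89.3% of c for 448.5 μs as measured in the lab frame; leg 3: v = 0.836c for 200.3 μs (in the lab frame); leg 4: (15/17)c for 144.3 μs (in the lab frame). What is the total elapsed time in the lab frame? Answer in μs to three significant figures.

Δt = 4.77×10⁴ μs

Leg 1: γ = 196; Δt_1 = 196.0 × 239.5 = 4.694×10⁴ μs.
Leg 2: 448.5 μs is already measured in the lab frame.
Leg 3: 200.3 μs is already measured in the lab frame.
Leg 4: 144.3 μs is already measured in the lab frame.
Total: 4.694×10⁴ + 448.5 + 200.3 + 144.3 μs.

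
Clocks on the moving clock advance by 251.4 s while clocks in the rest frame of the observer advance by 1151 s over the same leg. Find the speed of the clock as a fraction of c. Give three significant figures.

β = 0.976

The proper time is measured on the moving clock (both events occur at the clock's location); Δt is measured in the rest frame of the observer. γ = Δt/τ = 1151/251.4 = 4.578.
β = √(1 − 1/γ²) = √(1 − 0.04771) = √0.9523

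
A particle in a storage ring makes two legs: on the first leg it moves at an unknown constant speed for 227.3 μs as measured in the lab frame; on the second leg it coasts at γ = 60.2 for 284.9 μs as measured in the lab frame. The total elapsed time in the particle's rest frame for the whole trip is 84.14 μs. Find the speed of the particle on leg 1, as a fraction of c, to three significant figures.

β = 0.937

Leg 1: speed unknown; τ_1 = 227.3/γ_1.
Leg 2: γ = 60.2; τ_2 = 284.9/60.20 = 4.733 μs.
Total proper time: τ_1 + 4.733 = 84.14, so τ_1 = 84.14 − 4.733 = 79.41 μs.
γ_1 = 227.3/79.41 = 2.862; β = √(1 − 1/γ²) = √0.8780.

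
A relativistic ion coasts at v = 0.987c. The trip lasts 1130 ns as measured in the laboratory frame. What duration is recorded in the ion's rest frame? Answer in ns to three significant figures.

τ = 182 ns

γ = 1/√(1 − 0.987²) = 1/√0.02583 = 6.222
The interval measured in the laboratory frame is the dilated one; the clock in the ion's rest frame measures the proper time τ = Δt/γ = 1130/6.222 ns.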